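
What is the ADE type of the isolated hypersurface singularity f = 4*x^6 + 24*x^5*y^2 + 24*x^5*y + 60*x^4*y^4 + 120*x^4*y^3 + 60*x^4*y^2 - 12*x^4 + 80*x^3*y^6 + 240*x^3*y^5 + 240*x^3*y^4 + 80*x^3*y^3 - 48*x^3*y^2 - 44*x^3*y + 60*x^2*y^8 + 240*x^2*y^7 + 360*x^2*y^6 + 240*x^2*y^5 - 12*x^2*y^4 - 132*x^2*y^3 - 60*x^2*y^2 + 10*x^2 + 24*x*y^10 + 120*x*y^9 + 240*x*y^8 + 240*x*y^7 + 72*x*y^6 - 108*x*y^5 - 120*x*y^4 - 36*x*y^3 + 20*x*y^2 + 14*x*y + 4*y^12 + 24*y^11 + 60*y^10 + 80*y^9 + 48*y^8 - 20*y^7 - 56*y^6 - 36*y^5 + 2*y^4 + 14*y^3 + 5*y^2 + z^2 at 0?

The Hessian of f at 0 has rank 3. Corank 0: nondegenerate Morse point, so A_1.

A1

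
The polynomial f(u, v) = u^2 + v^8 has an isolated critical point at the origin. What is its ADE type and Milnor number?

Type A_7, Milnor number mu = 7.

The Hessian of f at 0 is [[2, 0], [0, 0]] with rank 1, so corank 1. A Groebner basis of the Jacobian ideal J(f) in C{u,v} is {v^7, u}; counting standard monomials gives mu = 7. Corank 1: A-series; mu = 7 gives A_7.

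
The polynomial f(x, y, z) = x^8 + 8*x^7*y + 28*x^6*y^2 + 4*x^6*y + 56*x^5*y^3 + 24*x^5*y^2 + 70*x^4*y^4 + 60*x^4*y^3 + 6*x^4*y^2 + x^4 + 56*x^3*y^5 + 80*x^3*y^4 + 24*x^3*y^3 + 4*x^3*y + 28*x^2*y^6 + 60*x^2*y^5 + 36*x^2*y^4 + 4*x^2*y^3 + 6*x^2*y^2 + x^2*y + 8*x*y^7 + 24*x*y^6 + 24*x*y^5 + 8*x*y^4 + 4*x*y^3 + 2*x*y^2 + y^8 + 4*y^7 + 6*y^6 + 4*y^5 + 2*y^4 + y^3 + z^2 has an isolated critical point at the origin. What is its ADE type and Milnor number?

The Hessian of f at 0 is [[0, 0, 0], [0, 0, 0], [0, 0, 2]] with rank 1, so corank 2. A Groebner basis of the Jacobian ideal J(f) in C{x,y,z} is {x^3 - x^2/4 + y^2/4, x^2/4 + y^3 - y^2/4, x*y + y^2, z}; counting standard monomials gives mu = 5. Corank 2; j^3 = y*(x + y)^2 has shape L^2 M (L != M), so D-series; mu = 5 gives D_5.

Type D_{5}, Milnor number mu = 5.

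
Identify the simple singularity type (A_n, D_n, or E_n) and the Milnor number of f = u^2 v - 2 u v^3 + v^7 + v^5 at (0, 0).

The Hessian of f at 0 is [[0, 0], [0, 0]] with rank 0, so corank 2. A Groebner basis of the Jacobian ideal J(f) in C{u,v} is {u^2*v^2 + u^2/7 - u*v^2/7, u^3 + u^2/7 - u*v^2/7, -u*v + v^3}; counting standard monomials gives mu = 8. Corank 2; j^3 = u^2*v has shape L^2 M (L != M), so D-series; mu = 8 gives D_8.

Type D_{8}, Milnor number mu = 8.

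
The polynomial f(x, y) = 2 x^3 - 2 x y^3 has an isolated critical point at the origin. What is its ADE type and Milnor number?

The Hessian of f at 0 is [[0, 0], [0, 0]] with rank 0, so corank 2. A Groebner basis of the Jacobian ideal J(f) in C{x,y} is {x^3, x*y^2, -3*x^2 + y^3}; counting standard monomials gives mu = 7. Corank 2; j^3 = 2*x^3 is a perfect cube, so E-series; the 4-jet and mu = 7 give E_7.

Type E_7, Milnor number mu = 7.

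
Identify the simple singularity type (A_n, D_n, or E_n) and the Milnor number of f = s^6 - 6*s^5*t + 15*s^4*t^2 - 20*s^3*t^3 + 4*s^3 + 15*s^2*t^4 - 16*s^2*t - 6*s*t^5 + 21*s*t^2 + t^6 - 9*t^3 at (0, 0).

Type D_7, Milnor number mu = 7.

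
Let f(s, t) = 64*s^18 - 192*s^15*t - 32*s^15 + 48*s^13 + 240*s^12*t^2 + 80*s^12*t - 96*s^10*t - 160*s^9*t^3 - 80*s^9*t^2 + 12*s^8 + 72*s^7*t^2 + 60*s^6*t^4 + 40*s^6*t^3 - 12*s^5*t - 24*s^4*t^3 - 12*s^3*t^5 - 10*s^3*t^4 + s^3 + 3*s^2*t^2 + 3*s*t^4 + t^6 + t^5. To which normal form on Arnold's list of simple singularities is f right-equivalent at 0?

E_8

The Hessian of f at 0 is [[0, 0], [0, 0]] with rank 0, so corank 2. A Groebner basis of the Jacobian ideal J(f) in C{s,t} is {t^4, s^3, s^2/2 + s*t^2}; counting standard monomials gives mu = 8. Corank 2; j^3 = s^3 is a perfect cube, so E-series; the 5-jet and mu = 8 give E_8.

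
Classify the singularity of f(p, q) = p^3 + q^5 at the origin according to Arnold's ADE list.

E_{8}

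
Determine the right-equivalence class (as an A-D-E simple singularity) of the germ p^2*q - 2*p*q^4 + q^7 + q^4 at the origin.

D5

The Hessian of f at 0 is [[0, 0], [0, 0]] with rank 0, so corank 2. A Groebner basis of the Jacobian ideal J(f) in C{p,q} is {p^3, p^2/4 + q^3, p*q}; counting standard monomials gives mu = 5. Corank 2; j^3 = p^2*q has shape L^2 M (L != M), so D-series; mu = 5 gives D_5.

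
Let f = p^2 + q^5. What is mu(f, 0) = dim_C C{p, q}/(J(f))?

4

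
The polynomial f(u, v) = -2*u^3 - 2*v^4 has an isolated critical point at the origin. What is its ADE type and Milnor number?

The Hessian of f at 0 is [[0, 0], [0, 0]] with rank 0, so corank 2. A Groebner basis of the Jacobian ideal J(f) in C{u,v} is {v^3, u^2}; counting standard monomials gives mu = 6. Corank 2; j^3 = -2*u^3 is a perfect cube, so E-series; the 4-jet and mu = 6 give E_6.

Type E_{6}, Milnor number mu = 6.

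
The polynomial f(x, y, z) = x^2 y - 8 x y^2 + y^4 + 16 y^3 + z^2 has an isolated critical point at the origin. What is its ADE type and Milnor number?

The Hessian of f at 0 has rank 1. Corank 2; j^3 = y*(x - 4*y)^2 has shape L^2 M (L != M), so D-series; mu = 5 gives D_5.

Type D5, Milnor number mu = 5.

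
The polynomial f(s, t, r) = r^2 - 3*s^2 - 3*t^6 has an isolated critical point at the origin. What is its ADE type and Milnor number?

Type A_{5}, Milnor number mu = 5.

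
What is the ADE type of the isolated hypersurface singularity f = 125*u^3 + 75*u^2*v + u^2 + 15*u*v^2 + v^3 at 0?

The Hessian of f at 0 has rank 1. Corank 1: A-series; mu = 2 gives A_2.

A2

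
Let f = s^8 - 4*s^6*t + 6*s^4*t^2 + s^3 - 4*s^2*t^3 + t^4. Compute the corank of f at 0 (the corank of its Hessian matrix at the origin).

2

The Hessian at 0 is [[0, 0], [0, 0]] of rank 0; hence corank 2.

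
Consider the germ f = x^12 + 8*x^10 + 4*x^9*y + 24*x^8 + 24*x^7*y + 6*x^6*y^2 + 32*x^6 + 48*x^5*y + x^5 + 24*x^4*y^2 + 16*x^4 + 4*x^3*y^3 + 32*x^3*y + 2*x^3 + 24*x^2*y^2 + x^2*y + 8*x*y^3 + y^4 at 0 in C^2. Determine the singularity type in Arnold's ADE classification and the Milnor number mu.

The Hessian of f at 0 is [[0, 0], [0, 0]] with rank 0, so corank 2. A Groebner basis of the Jacobian ideal J(f) in C{x,y} is {x*y^2, -x*y/8 + y^3, x^2 + x*y/2}; counting standard monomials gives mu = 5. Corank 2; j^3 = x^2*(2*x + y) has shape L^2 M (L != M), so D-series; mu = 5 gives D_5.

Type D5, Milnor number mu = 5.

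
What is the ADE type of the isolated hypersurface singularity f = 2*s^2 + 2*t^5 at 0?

A_{4}

The Hessian of f at 0 has rank 1. Corank 1: A-series; mu = 4 gives A_4.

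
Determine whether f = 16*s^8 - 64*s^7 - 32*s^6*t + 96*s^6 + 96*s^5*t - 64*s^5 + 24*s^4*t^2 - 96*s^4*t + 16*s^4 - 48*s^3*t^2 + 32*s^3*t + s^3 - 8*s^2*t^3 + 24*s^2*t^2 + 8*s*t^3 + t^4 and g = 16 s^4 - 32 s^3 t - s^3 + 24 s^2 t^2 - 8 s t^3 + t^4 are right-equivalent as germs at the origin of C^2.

Yes.

The Hessian of f at 0 has rank 0. Corank 2; j^3 = s^3 is a perfect cube, so E-series; the 4-jet and mu = 6 give E_6. The Hessian of g at 0 has rank 0. Corank 2; j^3 = -s^3 is a perfect cube, so E-series; the 4-jet and mu = 6 give E_6. Both have type E_6, hence right-equivalent.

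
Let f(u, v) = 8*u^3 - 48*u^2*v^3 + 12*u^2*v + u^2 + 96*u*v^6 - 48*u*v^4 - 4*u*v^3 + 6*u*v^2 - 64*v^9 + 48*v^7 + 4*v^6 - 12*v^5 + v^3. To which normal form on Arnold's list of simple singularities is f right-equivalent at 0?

A_{2}

The Hessian of f at 0 is [[2, 0], [0, 0]] with rank 1, so corank 1. A Groebner basis of the Jacobian ideal J(f) in C{u,v} is {v^2, u}; counting standard monomials gives mu = 2. Corank 1: A-series; mu = 2 gives A_2.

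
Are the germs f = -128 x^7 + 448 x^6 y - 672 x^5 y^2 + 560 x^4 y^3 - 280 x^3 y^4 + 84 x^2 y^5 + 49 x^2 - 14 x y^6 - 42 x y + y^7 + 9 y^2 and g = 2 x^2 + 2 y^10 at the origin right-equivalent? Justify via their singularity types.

The Hessian of f at 0 is [[98, -42], [-42, 18]] with rank 1, so corank 1. A Groebner basis of the Jacobian ideal J(f) in C{x,y} is {y^6, x - 3*y/7}; counting standard monomials gives mu = 6. Corank 1: A-series; mu = 6 gives A_6. The Hessian of g at 0 is [[4, 0], [0, 0]] with rank 1, so corank 1. A Groebner basis of the Jacobian ideal J(g) in C{x,y} is {y^9, x}; counting standard monomials gives mu = 9. Corank 1: A-series; mu = 9 gives A_9. f is A_6 but g is A_9, hence not right-equivalent.

No.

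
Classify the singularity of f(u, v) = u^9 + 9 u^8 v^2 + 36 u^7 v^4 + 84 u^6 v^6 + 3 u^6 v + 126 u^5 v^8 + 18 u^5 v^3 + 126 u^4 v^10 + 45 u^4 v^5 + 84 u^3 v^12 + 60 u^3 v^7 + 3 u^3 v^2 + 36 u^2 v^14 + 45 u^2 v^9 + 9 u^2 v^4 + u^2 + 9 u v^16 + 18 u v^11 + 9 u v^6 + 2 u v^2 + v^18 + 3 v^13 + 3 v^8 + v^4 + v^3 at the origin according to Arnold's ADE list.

The Hessian of f at 0 has rank 1. Corank 1: A-series; mu = 2 gives A_2.

A_{2}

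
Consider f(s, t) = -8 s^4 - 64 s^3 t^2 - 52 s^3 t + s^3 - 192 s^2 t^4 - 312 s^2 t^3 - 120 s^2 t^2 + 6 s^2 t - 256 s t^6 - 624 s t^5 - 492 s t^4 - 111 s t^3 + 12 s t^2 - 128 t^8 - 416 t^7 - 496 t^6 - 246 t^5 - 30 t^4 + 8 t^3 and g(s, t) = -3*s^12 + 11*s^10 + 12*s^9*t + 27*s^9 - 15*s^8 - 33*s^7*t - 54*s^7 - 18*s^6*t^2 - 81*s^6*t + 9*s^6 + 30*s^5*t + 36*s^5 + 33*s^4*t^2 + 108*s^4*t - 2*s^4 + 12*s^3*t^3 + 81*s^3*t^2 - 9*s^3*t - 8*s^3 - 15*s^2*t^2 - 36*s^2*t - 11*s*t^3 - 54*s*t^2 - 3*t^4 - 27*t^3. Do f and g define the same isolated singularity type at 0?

The Hessian of f at 0 has rank 0. Corank 2; j^3 = (s + 2*t)^3 is a perfect cube, so E-series; the 4-jet and mu = 7 give E_7. The Hessian of g at 0 has rank 0. Corank 2; j^3 = -(2*s + 3*t)^3 is a perfect cube, so E-series; the 4-jet and mu = 7 give E_7. Both have type E_7, hence right-equivalent.

Yes.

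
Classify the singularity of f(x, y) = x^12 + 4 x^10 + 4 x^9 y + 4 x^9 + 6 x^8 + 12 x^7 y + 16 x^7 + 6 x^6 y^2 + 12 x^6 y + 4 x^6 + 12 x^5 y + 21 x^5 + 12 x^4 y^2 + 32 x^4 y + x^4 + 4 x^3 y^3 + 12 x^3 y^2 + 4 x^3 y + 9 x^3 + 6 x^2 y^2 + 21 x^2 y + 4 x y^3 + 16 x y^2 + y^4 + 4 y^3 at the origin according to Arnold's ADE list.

D5

The Hessian of f at 0 has rank 0. Corank 2; j^3 = (x + y)*(3*x + 2*y)^2 has shape L^2 M (L != M), so D-series; mu = 5 gives D_5.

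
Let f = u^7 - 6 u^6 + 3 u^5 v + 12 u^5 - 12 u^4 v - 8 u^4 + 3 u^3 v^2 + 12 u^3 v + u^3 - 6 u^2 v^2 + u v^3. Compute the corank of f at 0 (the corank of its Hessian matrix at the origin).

2

Hessian at 0 has rank 0.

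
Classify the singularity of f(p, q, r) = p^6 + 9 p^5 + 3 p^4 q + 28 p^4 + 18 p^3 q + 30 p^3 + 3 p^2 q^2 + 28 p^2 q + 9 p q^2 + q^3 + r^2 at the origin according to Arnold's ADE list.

D_4

The Hessian of f at 0 has rank 1. Corank 2; j^3 = (3*p + q)*(10*p^2 + 6*p*q + q^2) splits into three distinct lines over C (the quadratic factor has nonzero discriminant), so D_4.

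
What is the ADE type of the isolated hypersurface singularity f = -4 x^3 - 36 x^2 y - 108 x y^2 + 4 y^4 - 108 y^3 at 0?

E6

The Hessian of f at 0 is [[0, 0], [0, 0]] with rank 0, so corank 2. A Groebner basis of the Jacobian ideal J(f) in C{x,y} is {y^3, x^2 + 6*x*y + 9*y^2}; counting standard monomials gives mu = 6. Corank 2; j^3 = -4*(x + 3*y)^3 is a perfect cube, so E-series; the 4-jet and mu = 6 give E_6.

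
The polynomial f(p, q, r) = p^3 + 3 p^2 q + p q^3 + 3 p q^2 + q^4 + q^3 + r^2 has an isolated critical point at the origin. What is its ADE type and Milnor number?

Type E_7, Milnor number mu = 7.

The Hessian of f at 0 has rank 1. Corank 2; j^3 = (p + q)^3 is a perfect cube, so E-series; the 4-jet and mu = 7 give E_7.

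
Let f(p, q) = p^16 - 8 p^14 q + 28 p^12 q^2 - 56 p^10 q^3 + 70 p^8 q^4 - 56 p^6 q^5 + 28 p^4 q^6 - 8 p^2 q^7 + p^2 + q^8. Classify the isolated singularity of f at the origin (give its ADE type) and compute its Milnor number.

The Hessian of f at 0 has rank 1. Corank 1: A-series; mu = 7 gives A_7.

Type A7, Milnor number mu = 7.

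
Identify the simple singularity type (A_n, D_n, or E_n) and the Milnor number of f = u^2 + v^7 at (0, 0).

Type A6, Milnor number mu = 6.

The Hessian of f at 0 has rank 1. Corank 1: A-series; mu = 6 gives A_6.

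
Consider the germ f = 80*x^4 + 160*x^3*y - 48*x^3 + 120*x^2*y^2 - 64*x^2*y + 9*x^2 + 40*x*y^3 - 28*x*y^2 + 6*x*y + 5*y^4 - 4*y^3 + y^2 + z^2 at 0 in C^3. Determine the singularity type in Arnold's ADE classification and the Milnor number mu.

Type A_{3}, Milnor number mu = 3.

The Hessian of f at 0 has rank 2. Corank 1: A-series; mu = 3 gives A_3.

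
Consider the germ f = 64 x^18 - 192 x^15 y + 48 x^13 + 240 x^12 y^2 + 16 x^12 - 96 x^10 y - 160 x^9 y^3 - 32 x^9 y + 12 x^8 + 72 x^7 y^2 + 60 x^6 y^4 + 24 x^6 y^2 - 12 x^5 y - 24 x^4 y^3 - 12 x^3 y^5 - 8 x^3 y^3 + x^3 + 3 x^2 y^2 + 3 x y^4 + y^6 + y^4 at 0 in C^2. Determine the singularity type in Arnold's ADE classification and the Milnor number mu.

Type E_6, Milnor number mu = 6.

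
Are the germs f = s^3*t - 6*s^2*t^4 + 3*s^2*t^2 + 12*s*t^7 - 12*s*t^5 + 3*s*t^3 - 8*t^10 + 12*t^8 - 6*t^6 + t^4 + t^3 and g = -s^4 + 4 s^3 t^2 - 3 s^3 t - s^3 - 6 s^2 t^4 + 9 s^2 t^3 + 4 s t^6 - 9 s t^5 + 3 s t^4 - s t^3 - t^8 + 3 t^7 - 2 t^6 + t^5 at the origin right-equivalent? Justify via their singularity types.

The Hessian of f at 0 has rank 0. Corank 2; j^3 = t^3 is a perfect cube, so E-series; the 4-jet and mu = 7 give E_7. The Hessian of g at 0 has rank 0. Corank 2; j^3 = -s^3 is a perfect cube, so E-series; the 4-jet and mu = 7 give E_7. Both have type E_7, hence right-equivalent.

Yes.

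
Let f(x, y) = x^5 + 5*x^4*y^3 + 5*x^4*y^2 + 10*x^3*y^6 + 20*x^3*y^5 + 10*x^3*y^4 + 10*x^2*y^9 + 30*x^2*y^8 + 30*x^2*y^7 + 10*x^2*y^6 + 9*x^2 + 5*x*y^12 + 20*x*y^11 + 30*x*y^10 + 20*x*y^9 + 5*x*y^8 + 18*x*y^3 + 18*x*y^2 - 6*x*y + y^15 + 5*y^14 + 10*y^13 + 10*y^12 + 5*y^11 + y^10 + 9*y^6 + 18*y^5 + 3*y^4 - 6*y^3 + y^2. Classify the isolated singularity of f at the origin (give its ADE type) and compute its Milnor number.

The Hessian of f at 0 is [[18, -6], [-6, 2]] with rank 1, so corank 1. A Groebner basis of the Jacobian ideal J(f) in C{x,y} is {x + y^3 + y^2 - y/3, x^2 - 2*x/3 - 7*y^2/9 + 2*y/9, x*y - x - 4*y^2/3 + y/3}; counting standard monomials gives mu = 4. Corank 1: A-series; mu = 4 gives A_4.

Type A_4, Milnor number mu = 4.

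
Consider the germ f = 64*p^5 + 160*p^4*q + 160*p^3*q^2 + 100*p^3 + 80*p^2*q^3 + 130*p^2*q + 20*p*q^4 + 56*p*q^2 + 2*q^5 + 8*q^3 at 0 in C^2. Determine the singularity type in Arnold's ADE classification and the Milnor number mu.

The Hessian of f at 0 is [[0, 0], [0, 0]] with rank 0, so corank 2. A Groebner basis of the Jacobian ideal J(f) in C{p,q} is {-625*p*q/2 + q^4 - 125*q^2, p*q^2 + 2*q^3/5, p^2 + 9*p*q/10 + q^2/5}; counting standard monomials gives mu = 6. Corank 2; j^3 = 2*(2*p + q)*(5*p + 2*q)^2 has shape L^2 M (L != M), so D-series; mu = 6 gives D_6.

Type D6, Milnor number mu = 6.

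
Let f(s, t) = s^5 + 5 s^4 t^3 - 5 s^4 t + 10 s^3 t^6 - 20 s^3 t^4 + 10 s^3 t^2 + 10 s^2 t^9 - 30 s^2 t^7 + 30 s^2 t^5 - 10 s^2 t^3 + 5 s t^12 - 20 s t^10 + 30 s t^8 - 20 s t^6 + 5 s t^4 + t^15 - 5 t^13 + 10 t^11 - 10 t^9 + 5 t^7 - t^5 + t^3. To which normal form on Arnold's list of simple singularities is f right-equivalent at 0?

E_8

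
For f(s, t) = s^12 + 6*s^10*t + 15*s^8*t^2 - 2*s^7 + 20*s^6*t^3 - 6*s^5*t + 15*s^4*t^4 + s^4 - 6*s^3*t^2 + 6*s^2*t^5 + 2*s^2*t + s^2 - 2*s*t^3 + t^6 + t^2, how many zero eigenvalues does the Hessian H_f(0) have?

0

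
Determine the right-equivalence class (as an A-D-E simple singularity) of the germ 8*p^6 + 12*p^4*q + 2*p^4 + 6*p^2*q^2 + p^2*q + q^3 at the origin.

D_4

The Hessian of f at 0 is [[0, 0], [0, 0]] with rank 0, so corank 2. A Groebner basis of the Jacobian ideal J(f) in C{p,q} is {q^3, p^2 + 3*q^2, p*q}; counting standard monomials gives mu = 4. Corank 2; j^3 = q*(p^2 + q^2) splits into three distinct lines over C (the quadratic factor has nonzero discriminant), so D_4.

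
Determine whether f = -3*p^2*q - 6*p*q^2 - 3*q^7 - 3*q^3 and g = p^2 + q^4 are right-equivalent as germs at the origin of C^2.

The Hessian of f at 0 has rank 0. Corank 2; j^3 = -3*q*(p + q)^2 has shape L^2 M (L != M), so D-series; mu = 8 gives D_8. The Hessian of g at 0 has rank 1. Corank 1: A-series; mu = 3 gives A_3. f is D_8 but g is A_3, hence not right-equivalent.

No.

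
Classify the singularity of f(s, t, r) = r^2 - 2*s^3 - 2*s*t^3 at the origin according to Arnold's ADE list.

The Hessian of f at 0 has rank 1. Corank 2; j^3 = -2*s^3 is a perfect cube, so E-series; the 4-jet and mu = 7 give E_7.

E_{7}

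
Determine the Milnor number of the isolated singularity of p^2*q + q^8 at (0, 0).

9

The Hessian of f at 0 is [[0, 0], [0, 0]] with rank 0, so corank 2. A Groebner basis of the Jacobian ideal J(f) in C{p,q} is {p^2/8 + q^7, p^3, p*q}; counting standard monomials gives mu = 9. Corank 2; j^3 = p^2*q has shape L^2 M (L != M), so D-series; mu = 9 gives D_9.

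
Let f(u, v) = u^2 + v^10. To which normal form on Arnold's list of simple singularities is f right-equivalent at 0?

A_9

The Hessian of f at 0 has rank 1. Corank 1: A-series; mu = 9 gives A_9.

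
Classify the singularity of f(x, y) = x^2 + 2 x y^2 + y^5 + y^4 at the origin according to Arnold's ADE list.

The Hessian of f at 0 is [[2, 0], [0, 0]] with rank 1, so corank 1. A Groebner basis of the Jacobian ideal J(f) in C{x,y} is {x^2, x + y^2}; counting standard monomials gives mu = 4. Corank 1: A-series; mu = 4 gives A_4.

A_4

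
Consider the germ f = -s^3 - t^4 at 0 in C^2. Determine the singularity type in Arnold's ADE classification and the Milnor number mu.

The Hessian of f at 0 is [[0, 0], [0, 0]] with rank 0, so corank 2. A Groebner basis of the Jacobian ideal J(f) in C{s,t} is {t^3, s^2}; counting standard monomials gives mu = 6. Corank 2; j^3 = -s^3 is a perfect cube, so E-series; the 4-jet and mu = 6 give E_6.

Type E_6, Milnor number mu = 6.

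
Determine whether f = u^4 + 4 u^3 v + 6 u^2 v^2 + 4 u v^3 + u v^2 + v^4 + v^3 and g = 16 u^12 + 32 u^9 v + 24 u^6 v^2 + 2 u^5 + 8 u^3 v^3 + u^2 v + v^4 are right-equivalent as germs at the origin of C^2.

Yes.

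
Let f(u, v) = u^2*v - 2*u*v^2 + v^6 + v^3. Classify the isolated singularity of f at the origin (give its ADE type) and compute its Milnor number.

Type D7, Milnor number mu = 7.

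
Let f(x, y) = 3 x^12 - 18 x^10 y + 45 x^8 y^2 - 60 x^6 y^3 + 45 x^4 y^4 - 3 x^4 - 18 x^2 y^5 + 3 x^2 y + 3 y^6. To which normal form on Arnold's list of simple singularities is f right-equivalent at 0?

D7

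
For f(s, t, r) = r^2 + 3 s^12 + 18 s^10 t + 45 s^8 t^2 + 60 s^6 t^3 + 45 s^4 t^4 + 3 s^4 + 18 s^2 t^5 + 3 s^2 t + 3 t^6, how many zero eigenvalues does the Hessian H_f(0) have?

Hessian at 0 has rank 1.

2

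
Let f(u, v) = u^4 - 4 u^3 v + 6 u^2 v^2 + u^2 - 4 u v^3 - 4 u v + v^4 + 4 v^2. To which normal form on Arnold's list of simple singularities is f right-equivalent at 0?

The Hessian of f at 0 has rank 1. Corank 1: A-series; mu = 3 gives A_3.

A3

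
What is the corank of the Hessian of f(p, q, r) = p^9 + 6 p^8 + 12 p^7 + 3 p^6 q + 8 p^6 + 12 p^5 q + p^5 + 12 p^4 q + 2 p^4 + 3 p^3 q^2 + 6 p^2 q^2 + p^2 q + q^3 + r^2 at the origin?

2

The Hessian at 0 is [[0, 0, 0], [0, 0, 0], [0, 0, 2]] of rank 1; hence corank 2.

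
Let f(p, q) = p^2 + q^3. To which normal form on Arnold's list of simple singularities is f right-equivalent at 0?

A_{2}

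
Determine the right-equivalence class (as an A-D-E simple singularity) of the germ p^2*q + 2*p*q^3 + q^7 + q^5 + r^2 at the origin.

D_8

The Hessian of f at 0 has rank 1. Corank 2; j^3 = p^2*q has shape L^2 M (L != M), so D-series; mu = 8 gives D_8.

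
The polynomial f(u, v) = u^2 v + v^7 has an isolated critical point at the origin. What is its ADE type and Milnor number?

Type D_{8}, Milnor number mu = 8.

The Hessian of f at 0 has rank 0. Corank 2; j^3 = u^2*v has shape L^2 M (L != M), so D-series; mu = 8 gives D_8.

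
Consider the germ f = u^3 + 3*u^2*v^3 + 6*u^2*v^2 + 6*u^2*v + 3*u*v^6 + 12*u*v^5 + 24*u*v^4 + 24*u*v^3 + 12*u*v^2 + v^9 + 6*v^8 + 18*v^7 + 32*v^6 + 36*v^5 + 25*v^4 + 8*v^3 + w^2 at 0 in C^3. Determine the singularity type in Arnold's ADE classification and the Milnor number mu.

Type E_{6}, Milnor number mu = 6.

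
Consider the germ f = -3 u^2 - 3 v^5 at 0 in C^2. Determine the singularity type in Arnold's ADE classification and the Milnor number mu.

The Hessian of f at 0 has rank 1. Corank 1: A-series; mu = 4 gives A_4.

Type A4, Milnor number mu = 4.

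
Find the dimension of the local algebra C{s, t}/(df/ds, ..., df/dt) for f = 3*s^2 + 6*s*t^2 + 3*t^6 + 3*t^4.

5

The Hessian of f at 0 has rank 1. Corank 1: A-series; mu = 5 gives A_5.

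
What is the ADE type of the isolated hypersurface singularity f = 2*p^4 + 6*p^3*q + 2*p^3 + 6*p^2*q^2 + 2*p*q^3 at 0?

The Hessian of f at 0 is [[0, 0], [0, 0]] with rank 0, so corank 2. A Groebner basis of the Jacobian ideal J(f) in C{p,q} is {3*p^2 + q^4 + q^3, p^3, p^2*q - p^2 - q^3/3, 2*p^2 + p*q^2 + 2*q^3/3}; counting standard monomials gives mu = 7. Corank 2; j^3 = 2*p^3 is a perfect cube, so E-series; the 4-jet and mu = 7 give E_7.

E_{7}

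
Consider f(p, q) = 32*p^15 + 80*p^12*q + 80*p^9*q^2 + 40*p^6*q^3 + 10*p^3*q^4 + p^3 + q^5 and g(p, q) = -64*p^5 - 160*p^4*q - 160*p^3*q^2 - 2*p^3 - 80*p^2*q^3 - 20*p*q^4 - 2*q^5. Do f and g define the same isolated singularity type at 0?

The Hessian of f at 0 has rank 0. Corank 2; j^3 = p^3 is a perfect cube, so E-series; the 5-jet and mu = 8 give E_8. The Hessian of g at 0 has rank 0. Corank 2; j^3 = -2*p^3 is a perfect cube, so E-series; the 5-jet and mu = 8 give E_8. Both have type E_8, hence right-equivalent.

Yes.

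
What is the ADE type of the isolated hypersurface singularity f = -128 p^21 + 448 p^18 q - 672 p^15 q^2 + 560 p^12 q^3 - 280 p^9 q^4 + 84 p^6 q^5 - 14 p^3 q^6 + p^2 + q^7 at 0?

A_{6}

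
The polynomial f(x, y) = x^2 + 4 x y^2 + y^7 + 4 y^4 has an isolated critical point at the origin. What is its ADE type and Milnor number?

Type A6, Milnor number mu = 6.

The Hessian of f at 0 has rank 1. Corank 1: A-series; mu = 6 gives A_6.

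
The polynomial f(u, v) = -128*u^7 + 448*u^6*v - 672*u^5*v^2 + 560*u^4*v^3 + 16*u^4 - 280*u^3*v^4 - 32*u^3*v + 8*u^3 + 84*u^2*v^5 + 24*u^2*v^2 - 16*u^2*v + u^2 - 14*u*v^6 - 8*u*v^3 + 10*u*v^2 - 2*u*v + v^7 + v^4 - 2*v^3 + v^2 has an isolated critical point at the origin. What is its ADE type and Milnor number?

Type A_{6}, Milnor number mu = 6.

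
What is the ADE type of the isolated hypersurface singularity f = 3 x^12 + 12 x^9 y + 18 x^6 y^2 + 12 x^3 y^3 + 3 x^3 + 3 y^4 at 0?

E6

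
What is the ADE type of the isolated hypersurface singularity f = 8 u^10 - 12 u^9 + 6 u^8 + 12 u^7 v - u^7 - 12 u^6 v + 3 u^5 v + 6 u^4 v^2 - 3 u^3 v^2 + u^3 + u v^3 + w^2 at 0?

The Hessian of f at 0 is [[0, 0, 0], [0, 0, 0], [0, 0, 2]] with rank 1, so corank 2. A Groebner basis of the Jacobian ideal J(f) in C{u,v,w} is {u^3, u*v^2, 3*u^2 + v^3, w}; counting standard monomials gives mu = 7. Corank 2; j^3 = u^3 is a perfect cube, so E-series; the 4-jet and mu = 7 give E_7.

E_{7}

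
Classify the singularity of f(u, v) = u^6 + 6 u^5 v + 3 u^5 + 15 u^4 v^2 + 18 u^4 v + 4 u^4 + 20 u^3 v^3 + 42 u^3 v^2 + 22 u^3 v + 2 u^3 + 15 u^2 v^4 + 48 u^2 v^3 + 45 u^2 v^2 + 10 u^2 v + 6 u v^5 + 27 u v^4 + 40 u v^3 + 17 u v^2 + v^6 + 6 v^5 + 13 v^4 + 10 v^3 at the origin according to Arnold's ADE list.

The Hessian of f at 0 is [[0, 0], [0, 0]] with rank 0, so corank 2. A Groebner basis of the Jacobian ideal J(f) in C{u,v} is {v^3, u^2 - 11*v^2/2, u*v + 5*v^2/2}; counting standard monomials gives mu = 4. Corank 2; j^3 = (u + 2*v)*(2*u^2 + 6*u*v + 5*v^2) splits into three distinct lines over C (the quadratic factor has nonzero discriminant), so D_4.

D4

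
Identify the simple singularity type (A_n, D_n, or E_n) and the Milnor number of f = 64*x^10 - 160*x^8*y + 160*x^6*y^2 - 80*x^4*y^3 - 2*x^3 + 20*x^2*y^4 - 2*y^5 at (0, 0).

The Hessian of f at 0 has rank 0. Corank 2; j^3 = -2*x^3 is a perfect cube, so E-series; the 5-jet and mu = 8 give E_8.

Type E8, Milnor number mu = 8.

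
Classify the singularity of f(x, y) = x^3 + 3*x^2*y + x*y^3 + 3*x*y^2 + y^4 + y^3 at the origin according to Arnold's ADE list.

The Hessian of f at 0 has rank 0. Corank 2; j^3 = (x + y)^3 is a perfect cube, so E-series; the 4-jet and mu = 7 give E_7.

E7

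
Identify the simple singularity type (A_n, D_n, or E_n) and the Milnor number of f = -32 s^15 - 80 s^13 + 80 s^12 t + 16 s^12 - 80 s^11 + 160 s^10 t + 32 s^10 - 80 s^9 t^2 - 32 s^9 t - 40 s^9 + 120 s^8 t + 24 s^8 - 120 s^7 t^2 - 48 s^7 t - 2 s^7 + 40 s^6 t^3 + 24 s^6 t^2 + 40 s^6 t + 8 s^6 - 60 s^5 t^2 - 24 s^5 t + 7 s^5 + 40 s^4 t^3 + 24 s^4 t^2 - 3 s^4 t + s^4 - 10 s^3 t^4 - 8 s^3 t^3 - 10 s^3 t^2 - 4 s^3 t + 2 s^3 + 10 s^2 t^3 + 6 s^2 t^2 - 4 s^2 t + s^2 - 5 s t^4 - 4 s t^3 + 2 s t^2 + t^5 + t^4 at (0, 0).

Type A_4, Milnor number mu = 4.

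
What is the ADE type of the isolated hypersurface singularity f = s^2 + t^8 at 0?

A_7

The Hessian of f at 0 has rank 1. Corank 1: A-series; mu = 7 gives A_7.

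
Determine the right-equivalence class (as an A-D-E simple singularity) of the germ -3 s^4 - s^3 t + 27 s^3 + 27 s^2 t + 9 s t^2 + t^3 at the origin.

E7

The Hessian of f at 0 has rank 0. Corank 2; j^3 = (3*s + t)^3 is a perfect cube, so E-series; the 4-jet and mu = 7 give E_7.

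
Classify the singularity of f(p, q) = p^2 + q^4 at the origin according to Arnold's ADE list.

A_3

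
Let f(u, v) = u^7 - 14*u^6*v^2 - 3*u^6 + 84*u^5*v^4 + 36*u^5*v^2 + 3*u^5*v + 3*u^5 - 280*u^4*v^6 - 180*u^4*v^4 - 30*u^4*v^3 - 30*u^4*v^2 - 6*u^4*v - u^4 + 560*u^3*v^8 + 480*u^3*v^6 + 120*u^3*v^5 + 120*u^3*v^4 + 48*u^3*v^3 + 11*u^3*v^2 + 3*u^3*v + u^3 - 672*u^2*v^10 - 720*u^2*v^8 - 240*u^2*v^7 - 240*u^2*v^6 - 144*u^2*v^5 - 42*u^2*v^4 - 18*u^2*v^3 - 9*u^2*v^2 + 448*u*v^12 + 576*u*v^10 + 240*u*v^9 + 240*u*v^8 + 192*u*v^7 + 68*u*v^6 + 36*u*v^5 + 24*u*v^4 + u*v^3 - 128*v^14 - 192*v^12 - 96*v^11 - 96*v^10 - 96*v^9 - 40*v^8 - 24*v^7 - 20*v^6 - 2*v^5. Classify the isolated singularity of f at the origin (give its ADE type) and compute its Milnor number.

The Hessian of f at 0 is [[0, 0], [0, 0]] with rank 0, so corank 2. A Groebner basis of the Jacobian ideal J(f) in C{u,v} is {-u^2 + v^4 - v^3/3, u^3, u^2*v + u^2/3 + v^3/9, -4*u^2/3 + u*v^2 - 4*v^3/9}; counting standard monomials gives mu = 7. Corank 2; j^3 = u^3 is a perfect cube, so E-series; the 4-jet and mu = 7 give E_7.

Type E_7, Milnor number mu = 7.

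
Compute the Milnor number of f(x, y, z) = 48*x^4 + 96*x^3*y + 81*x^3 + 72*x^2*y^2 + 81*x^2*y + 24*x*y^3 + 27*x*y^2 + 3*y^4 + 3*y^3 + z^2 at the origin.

6

The Hessian of f at 0 has rank 1. Corank 2; j^3 = 3*(3*x + y)^3 is a perfect cube, so E-series; the 4-jet and mu = 6 give E_6.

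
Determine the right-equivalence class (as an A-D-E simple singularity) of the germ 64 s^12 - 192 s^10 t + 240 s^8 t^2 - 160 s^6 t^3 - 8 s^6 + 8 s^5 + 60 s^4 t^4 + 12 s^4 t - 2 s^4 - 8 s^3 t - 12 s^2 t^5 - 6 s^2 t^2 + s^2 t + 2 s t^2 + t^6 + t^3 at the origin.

D_{7}

The Hessian of f at 0 has rank 0. Corank 2; j^3 = t*(s + t)^2 has shape L^2 M (L != M), so D-series; mu = 7 gives D_7.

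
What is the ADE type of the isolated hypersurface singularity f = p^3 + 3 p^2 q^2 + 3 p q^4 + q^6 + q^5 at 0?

The Hessian of f at 0 has rank 0. Corank 2; j^3 = p^3 is a perfect cube, so E-series; the 5-jet and mu = 8 give E_8.

E_8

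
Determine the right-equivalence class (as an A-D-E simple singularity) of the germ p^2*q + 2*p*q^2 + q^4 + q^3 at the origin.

D_5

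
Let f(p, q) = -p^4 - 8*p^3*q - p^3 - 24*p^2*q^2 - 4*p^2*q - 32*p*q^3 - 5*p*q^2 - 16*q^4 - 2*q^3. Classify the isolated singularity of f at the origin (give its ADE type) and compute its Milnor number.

Type D_5, Milnor number mu = 5.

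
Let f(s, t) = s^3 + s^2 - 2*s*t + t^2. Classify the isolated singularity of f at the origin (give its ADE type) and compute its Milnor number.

Type A2, Milnor number mu = 2.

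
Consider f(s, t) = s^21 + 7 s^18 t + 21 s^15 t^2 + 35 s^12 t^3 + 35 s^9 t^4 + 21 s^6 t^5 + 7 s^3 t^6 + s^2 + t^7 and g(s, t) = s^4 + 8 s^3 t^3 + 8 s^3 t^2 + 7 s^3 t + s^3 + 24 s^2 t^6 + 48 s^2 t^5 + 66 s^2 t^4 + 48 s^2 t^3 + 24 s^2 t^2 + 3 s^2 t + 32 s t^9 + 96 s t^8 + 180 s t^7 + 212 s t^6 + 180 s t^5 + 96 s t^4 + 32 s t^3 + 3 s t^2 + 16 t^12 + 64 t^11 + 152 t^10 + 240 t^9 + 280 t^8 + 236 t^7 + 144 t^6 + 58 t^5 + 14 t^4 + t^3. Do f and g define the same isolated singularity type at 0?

The Hessian of f at 0 has rank 1. Corank 1: A-series; mu = 6 gives A_6. The Hessian of g at 0 has rank 0. Corank 2; j^3 = (s + t)^3 is a perfect cube, so E-series; the 4-jet and mu = 7 give E_7. f is A_6 but g is E_7, hence not right-equivalent.

No.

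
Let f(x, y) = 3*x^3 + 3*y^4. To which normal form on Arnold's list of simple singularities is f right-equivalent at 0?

The Hessian of f at 0 is [[0, 0], [0, 0]] with rank 0, so corank 2. A Groebner basis of the Jacobian ideal J(f) in C{x,y} is {y^3, x^2}; counting standard monomials gives mu = 6. Corank 2; j^3 = 3*x^3 is a perfect cube, so E-series; the 4-jet and mu = 6 give E_6.

E6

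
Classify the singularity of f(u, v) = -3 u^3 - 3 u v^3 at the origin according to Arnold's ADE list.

E_7

The Hessian of f at 0 has rank 0. Corank 2; j^3 = -3*u^3 is a perfect cube, so E-series; the 4-jet and mu = 7 give E_7.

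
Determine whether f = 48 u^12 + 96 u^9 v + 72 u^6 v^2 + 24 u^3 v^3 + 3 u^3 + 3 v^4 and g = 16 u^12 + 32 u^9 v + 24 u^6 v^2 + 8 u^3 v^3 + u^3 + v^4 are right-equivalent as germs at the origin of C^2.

Yes.

The Hessian of f at 0 has rank 0. Corank 2; j^3 = 3*u^3 is a perfect cube, so E-series; the 4-jet and mu = 6 give E_6. The Hessian of g at 0 has rank 0. Corank 2; j^3 = u^3 is a perfect cube, so E-series; the 4-jet and mu = 6 give E_6. Both have type E_6, hence right-equivalent.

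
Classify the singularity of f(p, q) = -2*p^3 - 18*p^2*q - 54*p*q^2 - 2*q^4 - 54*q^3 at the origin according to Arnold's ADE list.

E6

The Hessian of f at 0 is [[0, 0], [0, 0]] with rank 0, so corank 2. A Groebner basis of the Jacobian ideal J(f) in C{p,q} is {q^3, p^2 + 6*p*q + 9*q^2}; counting standard monomials gives mu = 6. Corank 2; j^3 = -2*(p + 3*q)^3 is a perfect cube, so E-series; the 4-jet and mu = 6 give E_6.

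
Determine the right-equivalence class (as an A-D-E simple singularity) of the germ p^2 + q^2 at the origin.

A_{1}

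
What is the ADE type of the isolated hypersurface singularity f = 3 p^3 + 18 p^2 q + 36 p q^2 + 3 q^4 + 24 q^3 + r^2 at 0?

E6

The Hessian of f at 0 has rank 1. Corank 2; j^3 = 3*(p + 2*q)^3 is a perfect cube, so E-series; the 4-jet and mu = 6 give E_6.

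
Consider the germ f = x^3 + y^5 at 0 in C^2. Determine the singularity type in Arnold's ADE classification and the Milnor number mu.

Type E_8, Milnor number mu = 8.

The Hessian of f at 0 has rank 0. Corank 2; j^3 = x^3 is a perfect cube, so E-series; the 5-jet and mu = 8 give E_8.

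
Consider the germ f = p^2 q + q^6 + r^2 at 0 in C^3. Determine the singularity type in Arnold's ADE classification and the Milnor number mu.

The Hessian of f at 0 is [[0, 0, 0], [0, 0, 0], [0, 0, 2]] with rank 1, so corank 2. A Groebner basis of the Jacobian ideal J(f) in C{p,q,r} is {p^2/6 + q^5, p^3, p*q, r}; counting standard monomials gives mu = 7. Corank 2; j^3 = p^2*q has shape L^2 M (L != M), so D-series; mu = 7 gives D_7.

Type D7, Milnor number mu = 7.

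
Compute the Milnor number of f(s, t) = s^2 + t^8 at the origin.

The Hessian of f at 0 has rank 1. Corank 1: A-series; mu = 7 gives A_7.

7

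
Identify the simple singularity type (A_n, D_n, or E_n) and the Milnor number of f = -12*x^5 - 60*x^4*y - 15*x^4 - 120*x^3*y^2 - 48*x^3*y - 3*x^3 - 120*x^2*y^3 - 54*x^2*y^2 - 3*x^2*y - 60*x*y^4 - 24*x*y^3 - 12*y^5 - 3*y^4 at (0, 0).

The Hessian of f at 0 has rank 0. Corank 2; j^3 = -3*x^2*(x + y) has shape L^2 M (L != M), so D-series; mu = 5 gives D_5.

Type D_5, Milnor number mu = 5.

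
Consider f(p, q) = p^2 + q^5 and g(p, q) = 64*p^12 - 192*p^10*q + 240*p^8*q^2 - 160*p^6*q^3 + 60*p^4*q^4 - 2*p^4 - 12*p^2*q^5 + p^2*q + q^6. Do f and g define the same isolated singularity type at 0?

The Hessian of f at 0 is [[2, 0], [0, 0]] with rank 1, so corank 1. A Groebner basis of the Jacobian ideal J(f) in C{p,q} is {q^4, p}; counting standard monomials gives mu = 4. Corank 1: A-series; mu = 4 gives A_4. The Hessian of g at 0 is [[0, 0], [0, 0]] with rank 0, so corank 2. A Groebner basis of the Jacobian ideal J(g) in C{p,q} is {p^2/6 + q^5, p^3, p*q}; counting standard monomials gives mu = 7. Corank 2; j^3 = p^2*q has shape L^2 M (L != M), so D-series; mu = 7 gives D_7. f is A_4 but g is D_7, hence not right-equivalent.

No.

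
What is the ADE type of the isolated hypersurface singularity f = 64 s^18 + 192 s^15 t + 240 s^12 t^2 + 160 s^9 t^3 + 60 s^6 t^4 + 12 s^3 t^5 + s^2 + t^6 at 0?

The Hessian of f at 0 is [[2, 0], [0, 0]] with rank 1, so corank 1. A Groebner basis of the Jacobian ideal J(f) in C{s,t} is {t^5, s}; counting standard monomials gives mu = 5. Corank 1: A-series; mu = 5 gives A_5.

A_5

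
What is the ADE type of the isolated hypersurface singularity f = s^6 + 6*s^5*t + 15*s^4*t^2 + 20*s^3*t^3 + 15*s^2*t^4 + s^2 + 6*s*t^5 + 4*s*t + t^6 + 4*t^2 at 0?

A_5

The Hessian of f at 0 is [[2, 4], [4, 8]] with rank 1, so corank 1. A Groebner basis of the Jacobian ideal J(f) in C{s,t} is {t^5, s + 2*t}; counting standard monomials gives mu = 5. Corank 1: A-series; mu = 5 gives A_5.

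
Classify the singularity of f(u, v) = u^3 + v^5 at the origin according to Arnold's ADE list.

The Hessian of f at 0 has rank 0. Corank 2; j^3 = u^3 is a perfect cube, so E-series; the 5-jet and mu = 8 give E_8.

E_8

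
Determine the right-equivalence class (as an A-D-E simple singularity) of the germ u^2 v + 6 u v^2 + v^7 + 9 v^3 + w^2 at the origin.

The Hessian of f at 0 has rank 1. Corank 2; j^3 = v*(u + 3*v)^2 has shape L^2 M (L != M), so D-series; mu = 8 gives D_8.

D_8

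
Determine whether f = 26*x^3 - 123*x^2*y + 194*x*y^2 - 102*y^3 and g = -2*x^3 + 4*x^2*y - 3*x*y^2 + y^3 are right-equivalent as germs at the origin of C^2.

The Hessian of f at 0 has rank 0. Corank 2; j^3 = (2*x - 3*y)*(13*x^2 - 42*x*y + 34*y^2) splits into three distinct lines over C (the quadratic factor has nonzero discriminant), so D_4. The Hessian of g at 0 has rank 0. Corank 2; j^3 = -(x - y)*(2*x^2 - 2*x*y + y^2) splits into three distinct lines over C (the quadratic factor has nonzero discriminant), so D_4. Both have type D_4, hence right-equivalent.

Yes.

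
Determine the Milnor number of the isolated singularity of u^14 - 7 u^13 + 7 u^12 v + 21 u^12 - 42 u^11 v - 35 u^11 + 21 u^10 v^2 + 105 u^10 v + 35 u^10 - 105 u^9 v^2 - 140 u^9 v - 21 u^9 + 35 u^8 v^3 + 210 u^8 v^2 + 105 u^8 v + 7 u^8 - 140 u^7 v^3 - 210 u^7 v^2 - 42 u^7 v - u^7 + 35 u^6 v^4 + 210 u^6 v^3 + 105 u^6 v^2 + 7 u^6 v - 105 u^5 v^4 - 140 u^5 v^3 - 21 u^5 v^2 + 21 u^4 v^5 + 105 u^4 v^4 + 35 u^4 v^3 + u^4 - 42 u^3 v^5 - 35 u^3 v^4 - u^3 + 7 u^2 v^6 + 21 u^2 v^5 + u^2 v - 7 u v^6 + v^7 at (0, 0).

8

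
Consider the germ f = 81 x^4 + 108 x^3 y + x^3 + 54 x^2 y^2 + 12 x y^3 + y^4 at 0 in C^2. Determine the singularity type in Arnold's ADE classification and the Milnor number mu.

Type E6, Milnor number mu = 6.

The Hessian of f at 0 has rank 0. Corank 2; j^3 = x^3 is a perfect cube, so E-series; the 4-jet and mu = 6 give E_6.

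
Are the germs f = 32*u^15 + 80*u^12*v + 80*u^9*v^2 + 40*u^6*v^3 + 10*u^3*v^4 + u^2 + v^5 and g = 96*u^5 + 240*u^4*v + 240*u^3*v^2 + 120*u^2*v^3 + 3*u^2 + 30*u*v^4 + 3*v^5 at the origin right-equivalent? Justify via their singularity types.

Yes.

The Hessian of f at 0 has rank 1. Corank 1: A-series; mu = 4 gives A_4. The Hessian of g at 0 has rank 1. Corank 1: A-series; mu = 4 gives A_4. Both have type A_4, hence right-equivalent.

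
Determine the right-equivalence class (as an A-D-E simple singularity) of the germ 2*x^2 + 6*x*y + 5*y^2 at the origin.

The Hessian of f at 0 has rank 2. Corank 0: nondegenerate Morse point, so A_1.

A1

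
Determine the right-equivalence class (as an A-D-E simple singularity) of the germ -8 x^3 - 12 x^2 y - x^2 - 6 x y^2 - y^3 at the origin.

The Hessian of f at 0 has rank 1. Corank 1: A-series; mu = 2 gives A_2.

A_{2}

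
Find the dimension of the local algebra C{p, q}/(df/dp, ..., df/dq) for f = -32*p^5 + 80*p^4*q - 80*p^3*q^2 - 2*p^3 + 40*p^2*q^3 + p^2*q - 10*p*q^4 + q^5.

6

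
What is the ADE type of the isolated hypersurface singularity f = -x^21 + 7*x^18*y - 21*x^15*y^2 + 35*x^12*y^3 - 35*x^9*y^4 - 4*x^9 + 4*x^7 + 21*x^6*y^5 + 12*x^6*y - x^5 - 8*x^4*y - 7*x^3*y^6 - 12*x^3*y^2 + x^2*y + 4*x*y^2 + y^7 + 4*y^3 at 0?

D_8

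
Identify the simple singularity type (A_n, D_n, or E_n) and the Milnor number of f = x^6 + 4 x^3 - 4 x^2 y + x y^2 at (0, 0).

The Hessian of f at 0 is [[0, 0], [0, 0]] with rank 0, so corank 2. A Groebner basis of the Jacobian ideal J(f) in C{x,y} is {-32*x*y/3 + y^5 + 16*y^2/3, x*y^2 - y^3/2, x^2 - x*y/2}; counting standard monomials gives mu = 7. Corank 2; j^3 = x*(2*x - y)^2 has shape L^2 M (L != M), so D-series; mu = 7 gives D_7.

Type D7, Milnor number mu = 7.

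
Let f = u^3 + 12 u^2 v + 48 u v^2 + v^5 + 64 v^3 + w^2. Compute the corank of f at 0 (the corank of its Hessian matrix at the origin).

2

Hessian at 0 has rank 1.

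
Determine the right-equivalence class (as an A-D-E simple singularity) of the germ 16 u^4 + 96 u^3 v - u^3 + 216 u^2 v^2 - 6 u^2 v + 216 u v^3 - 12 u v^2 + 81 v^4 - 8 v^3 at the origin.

The Hessian of f at 0 has rank 0. Corank 2; j^3 = -(u + 2*v)^3 is a perfect cube, so E-series; the 4-jet and mu = 6 give E_6.

E_{6}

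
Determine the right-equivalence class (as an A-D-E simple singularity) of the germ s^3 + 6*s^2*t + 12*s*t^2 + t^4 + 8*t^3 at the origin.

E_{6}

The Hessian of f at 0 has rank 0. Corank 2; j^3 = (s + 2*t)^3 is a perfect cube, so E-series; the 4-jet and mu = 6 give E_6.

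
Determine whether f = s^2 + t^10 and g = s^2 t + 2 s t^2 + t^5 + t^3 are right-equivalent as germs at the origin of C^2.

The Hessian of f at 0 is [[2, 0], [0, 0]] with rank 1, so corank 1. A Groebner basis of the Jacobian ideal J(f) in C{s,t} is {t^9, s}; counting standard monomials gives mu = 9. Corank 1: A-series; mu = 9 gives A_9. The Hessian of g at 0 is [[0, 0], [0, 0]] with rank 0, so corank 2. A Groebner basis of the Jacobian ideal J(g) in C{s,t} is {s^2/5 + t^4 - t^2/5, s^3 + t^3, s*t + t^2}; counting standard monomials gives mu = 6. Corank 2; j^3 = t*(s + t)^2 has shape L^2 M (L != M), so D-series; mu = 6 gives D_6. f is A_9 but g is D_6, hence not right-equivalent.

No.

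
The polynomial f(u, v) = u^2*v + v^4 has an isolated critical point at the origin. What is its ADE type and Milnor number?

Type D5, Milnor number mu = 5.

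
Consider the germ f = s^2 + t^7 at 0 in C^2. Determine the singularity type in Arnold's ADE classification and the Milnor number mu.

Type A6, Milnor number mu = 6.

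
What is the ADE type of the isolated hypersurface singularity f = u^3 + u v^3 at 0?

E_{7}

The Hessian of f at 0 is [[0, 0], [0, 0]] with rank 0, so corank 2. A Groebner basis of the Jacobian ideal J(f) in C{u,v} is {u^3, u*v^2, 3*u^2 + v^3}; counting standard monomials gives mu = 7. Corank 2; j^3 = u^3 is a perfect cube, so E-series; the 4-jet and mu = 7 give E_7.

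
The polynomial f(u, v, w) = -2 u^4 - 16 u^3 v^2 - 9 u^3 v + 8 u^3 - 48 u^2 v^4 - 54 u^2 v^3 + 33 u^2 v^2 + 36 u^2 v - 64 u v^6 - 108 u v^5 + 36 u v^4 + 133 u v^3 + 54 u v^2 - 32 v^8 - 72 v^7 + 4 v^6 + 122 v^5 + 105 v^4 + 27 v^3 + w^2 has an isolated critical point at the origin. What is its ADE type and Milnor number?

Type E_7, Milnor number mu = 7.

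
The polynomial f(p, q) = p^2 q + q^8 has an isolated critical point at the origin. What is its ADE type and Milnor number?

The Hessian of f at 0 is [[0, 0], [0, 0]] with rank 0, so corank 2. A Groebner basis of the Jacobian ideal J(f) in C{p,q} is {p^2/8 + q^7, p^3, p*q}; counting standard monomials gives mu = 9. Corank 2; j^3 = p^2*q has shape L^2 M (L != M), so D-series; mu = 9 gives D_9.

Type D_9, Milnor number mu = 9.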